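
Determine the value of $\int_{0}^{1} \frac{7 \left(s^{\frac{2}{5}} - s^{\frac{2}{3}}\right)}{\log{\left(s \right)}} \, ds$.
$\log{\left(\frac{1801088541}{6103515625} \right)}$

Introduce a parameter $a$ in the exponent: let $I(a) = \int_{0}^{1} \frac{7 \left(- s^{\frac{2}{3}} + s^{a}\right)}{\log{\left(s \right)}} \, ds$.

Since $\dfrac{\partial}{\partial a}\,s^{a} = s^{a} \ln s$, the $\ln s$ in the denominator cancels and
$$\frac{dI}{da} = \int_{0}^{1} 7 s^{a} \, ds = 7 \left[\frac{s^{a+1}}{a+1}\right]_0^1 = \frac{7}{a + 1}.$$

Integrating with respect to $a$ gives $I(a) = \log{\left(\frac{2187 \left(a + 1\right)^{7}}{78125} \right)} + C$.

At $a = \frac{2}{3}$ the integrand is identically $0$, so $I(\frac{2}{3}) = 0$. The closed form gives $0$, hence $C = 0$.

Setting $a = \frac{2}{5}$:
$$I = \log{\left(\frac{1801088541}{6103515625} \right)}.$$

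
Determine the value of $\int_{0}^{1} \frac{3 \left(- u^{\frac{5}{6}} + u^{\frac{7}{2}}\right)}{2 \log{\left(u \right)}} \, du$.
$- \log{\left(\frac{11 \sqrt{33}}{243} \right)}$

Introduce a parameter $a$ in the exponent: let $I(a) = \int_{0}^{1} \frac{3 \left(u^{\frac{7}{2}} - u^{a}\right)}{2 \log{\left(u \right)}} \, du$.

Since $\dfrac{\partial}{\partial a}\,u^{a} = u^{a} \ln u$, the $\ln u$ in the denominator cancels and
$$\frac{dI}{da} = \int_{0}^{1} - \frac{3}{2} u^{a} \, du = - \frac{3}{2} \left[\frac{u^{a+1}}{a+1}\right]_0^1 = - \frac{3}{2 a + 2}.$$

Integrating with respect to $a$ gives $I(a) = - \log{\left(\frac{2 \sqrt{2} \left(a + 1\right)^{\frac{3}{2}}}{27} \right)} + C$.

At $a = \frac{7}{2}$ the integrand is identically $0$, so $I(\frac{7}{2}) = 0$. The closed form gives $0$, hence $C = 0$.

Setting $a = \frac{5}{6}$:
$$I = - \log{\left(\frac{11 \sqrt{33}}{243} \right)}.$$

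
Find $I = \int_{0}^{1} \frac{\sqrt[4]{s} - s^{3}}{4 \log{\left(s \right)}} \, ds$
$- \log{\left(2 \right)} + \frac{\log{\left(5 \right)}}{4}$

Introduce a parameter $a$ in the exponent: let $I(a) = \int_{0}^{1} \frac{- s^{3} + s^{a}}{4 \log{\left(s \right)}} \, ds$.

Since $\dfrac{\partial}{\partial a}\,s^{a} = s^{a} \ln s$, the $\ln s$ in the denominator cancels and
$$\frac{dI}{da} = \int_{0}^{1} \frac{1}{4} s^{a} \, ds = \frac{1}{4} \left[\frac{s^{a+1}}{a+1}\right]_0^1 = \frac{1}{4 \left(a + 1\right)}.$$

Integrating with respect to $a$ gives $I(a) = \frac{\log{\left(a + 1 \right)}}{4} - \frac{\log{\left(2 \right)}}{2} + C$.

At $a = 3$ the integrand is identically $0$, so $I(3) = 0$. The closed form gives $0$, hence $C = 0$.

Setting $a = \frac{1}{4}$:
$$I = - \log{\left(2 \right)} + \frac{\log{\left(5 \right)}}{4}.$$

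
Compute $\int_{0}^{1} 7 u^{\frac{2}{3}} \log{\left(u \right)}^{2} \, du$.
$\frac{378}{125}$

Consider the simpler parametrised integral
$$J(a) = \int_{0}^{1} 7 u^{a} \, du = \frac{7}{a + 1}.$$

Differentiating under the integral sign brings down a factor of $\ln u$:
$$\frac{dJ}{da} = \int_{0}^{1} 7 u^{a} \log{\left(u \right)} \, du = - \frac{7}{\left(a + 1\right)^{2}}.$$

Repeating twice in total — each differentiation brings down another $\ln u$ — gives
$$\frac{d^{2}J}{da^{2}} = \int_{0}^{1} 7 u^{a} \log{\left(u \right)}^{2} \, du = \frac{14}{\left(a + 1\right)^{3}},$$
and the integrand here is exactly the target integrand, so $I = \frac{14}{\left(a + 1\right)^{3}}$.

Setting $a = \frac{2}{3}$:
$$I = \frac{378}{125}.$$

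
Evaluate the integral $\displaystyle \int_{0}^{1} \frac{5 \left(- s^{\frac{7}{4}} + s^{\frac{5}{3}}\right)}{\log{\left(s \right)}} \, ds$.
$- \log{\left(\frac{39135393}{33554432} \right)}$

Replace the exponent $\frac{7}{4}$ by a parameter $a$: let $I(a) = \int_{0}^{1} \frac{5 \left(s^{\frac{5}{3}} - s^{a}\right)}{\log{\left(s \right)}} \, ds$.

Since $\dfrac{\partial}{\partial a}\,s^{a} = s^{a} \ln s$, the $\ln s$ in the denominator cancels and
$$\frac{dI}{da} = \int_{0}^{1} -5 s^{a} \, ds = -5 \left[\frac{s^{a+1}}{a+1}\right]_0^1 = - \frac{5}{a + 1}.$$

Integrating with respect to $a$ gives $I(a) = - \log{\left(\frac{243 \left(a + 1\right)^{5}}{32768} \right)} + C$.

At $a = \frac{5}{3}$ the integrand is identically $0$, so $I(\frac{5}{3}) = 0$. The closed form gives $0$, hence $C = 0$.

Setting $a = \frac{7}{4}$:
$$I = - \log{\left(\frac{39135393}{33554432} \right)}.$$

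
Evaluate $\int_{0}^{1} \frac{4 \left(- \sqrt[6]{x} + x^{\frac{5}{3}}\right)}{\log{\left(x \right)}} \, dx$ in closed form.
$- \log{\left(\frac{2401}{65536} \right)}$

Consider the one-parameter family: let $I(a) = \int_{0}^{1} \frac{4 \left(x^{\frac{5}{3}} - x^{a}\right)}{\log{\left(x \right)}} \, dx$.

Since $\dfrac{\partial}{\partial a}\,x^{a} = x^{a} \ln x$, the $\ln x$ in the denominator cancels and
$$\frac{dI}{da} = \int_{0}^{1} -4 x^{a} \, dx = -4 \left[\frac{x^{a+1}}{a+1}\right]_0^1 = - \frac{4}{a + 1}.$$

Integrating with respect to $a$ gives $I(a) = - \log{\left(\frac{81 \left(a + 1\right)^{4}}{4096} \right)} + C$.

At $a = \frac{5}{3}$ the integrand is identically $0$, so $I(\frac{5}{3}) = 0$. The closed form gives $0$, hence $C = 0$.

Setting $a = \frac{1}{6}$:
$$I = - \log{\left(\frac{2401}{65536} \right)}.$$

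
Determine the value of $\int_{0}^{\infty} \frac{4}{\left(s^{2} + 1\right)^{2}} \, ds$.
$\pi$

Start from the standard arctangent integral
$$J(a) = \int_{0}^{\infty} \frac{4}{a^{2} + s^{2}} \, ds = \frac{2 \pi}{a}.$$

Differentiating under the integral sign with respect to $a$,
$$\frac{dJ}{da} = \int_{0}^{\infty} - \frac{8 a}{\left(a^{2} + s^{2}\right)^{2}} \, ds = - \frac{2 \pi}{a^{2}},$$
so $\int_{0}^{\infty} \frac{4}{\left(a^{2} + s^{2}\right)^{2}} \, ds = \frac{\pi}{a^{3}}$.

Setting $a = 1$:
$$I = \pi.$$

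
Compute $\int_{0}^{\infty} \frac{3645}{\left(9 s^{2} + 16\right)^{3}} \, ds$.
$\frac{3645 \pi}{16384}$

Start from the standard arctangent integral
$$J(a) = \int_{0}^{\infty} \frac{5}{a^{2} + s^{2}} \, ds = \frac{5 \pi}{2 a}.$$

Differentiating under the integral sign with respect to $a$,
$$\frac{dJ}{da} = \int_{0}^{\infty} - \frac{10 a}{\left(a^{2} + s^{2}\right)^{2}} \, ds = - \frac{5 \pi}{2 a^{2}},$$
so $\int_{0}^{\infty} \frac{5}{\left(a^{2} + s^{2}\right)^{2}} \, ds = \frac{5 \pi}{4 a^{3}}$.

Repeating — each differentiation of $1/(s^2+a^2)^j$ produces $-2ja/(s^2+a^2)^{j+1}$ — and dividing through by $-2ja$ at each step yields, after $2$ differentiations in total,
$$\int_{0}^{\infty} \frac{5}{\left(a^{2} + s^{2}\right)^{3}} \, ds = \frac{15 \pi}{16 a^{5}}.$$

Setting $a = \frac{4}{3}$:
$$I = \frac{3645 \pi}{16384}.$$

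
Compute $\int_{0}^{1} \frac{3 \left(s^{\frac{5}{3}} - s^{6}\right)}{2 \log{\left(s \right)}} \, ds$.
$\log{\left(\frac{16 \sqrt{42}}{441} \right)}$

Replace the exponent $\frac{5}{3}$ by a parameter $a$: let $I(a) = \int_{0}^{1} \frac{3 \left(- s^{6} + s^{a}\right)}{2 \log{\left(s \right)}} \, ds$.

Since $\dfrac{\partial}{\partial a}\,s^{a} = s^{a} \ln s$, the $\ln s$ in the denominator cancels and
$$\frac{dI}{da} = \int_{0}^{1} \frac{3}{2} s^{a} \, ds = \frac{3}{2} \left[\frac{s^{a+1}}{a+1}\right]_0^1 = \frac{3}{2 \left(a + 1\right)}.$$

Integrating with respect to $a$ gives $I(a) = \frac{3 \log{\left(a + 1 \right)}}{2} - \frac{3 \log{\left(7 \right)}}{2} + C$.

At $a = 6$ the integrand is identically $0$, so $I(6) = 0$. The closed form gives $0$, hence $C = 0$.

Setting $a = \frac{5}{3}$:
$$I = \log{\left(\frac{16 \sqrt{42}}{441} \right)}.$$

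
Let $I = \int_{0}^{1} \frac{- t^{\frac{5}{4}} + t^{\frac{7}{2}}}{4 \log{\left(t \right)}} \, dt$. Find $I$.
$\frac{\log{\left(2 \right)}}{4}$

Consider the one-parameter family: let $I(a) = \int_{0}^{1} \frac{t^{\frac{7}{2}} - t^{a}}{4 \log{\left(t \right)}} \, dt$.

Since $\dfrac{\partial}{\partial a}\,t^{a} = t^{a} \ln t$, the $\ln t$ in the denominator cancels and
$$\frac{dI}{da} = \int_{0}^{1} - \frac{1}{4} t^{a} \, dt = - \frac{1}{4} \left[\frac{t^{a+1}}{a+1}\right]_0^1 = - \frac{1}{4 a + 4}.$$

Integrating with respect to $a$ gives $I(a) = - \frac{\log{\left(a + 1 \right)}}{4} - \frac{\log{\left(2 \right)}}{4} + \frac{\log{\left(3 \right)}}{2} + C$.

At $a = \frac{7}{2}$ the integrand is identically $0$, so $I(\frac{7}{2}) = 0$. The closed form gives $0$, hence $C = 0$.

Setting $a = \frac{5}{4}$:
$$I = \frac{\log{\left(2 \right)}}{4}.$$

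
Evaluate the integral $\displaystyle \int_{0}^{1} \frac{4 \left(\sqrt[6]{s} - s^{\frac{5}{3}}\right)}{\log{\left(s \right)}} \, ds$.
$\log{\left(\frac{2401}{65536} \right)}$

Replace the exponent $\frac{1}{6}$ by a parameter $a$: let $I(a) = \int_{0}^{1} \frac{4 \left(- s^{\frac{5}{3}} + s^{a}\right)}{\log{\left(s \right)}} \, ds$.

Since $\dfrac{\partial}{\partial a}\,s^{a} = s^{a} \ln s$, the $\ln s$ in the denominator cancels and
$$\frac{dI}{da} = \int_{0}^{1} 4 s^{a} \, ds = 4 \left[\frac{s^{a+1}}{a+1}\right]_0^1 = \frac{4}{a + 1}.$$

Integrating with respect to $a$ gives $I(a) = \log{\left(\frac{81 \left(a + 1\right)^{4}}{4096} \right)} + C$.

At $a = \frac{5}{3}$ the integrand is identically $0$, so $I(\frac{5}{3}) = 0$. The closed form gives $0$, hence $C = 0$.

Setting $a = \frac{1}{6}$:
$$I = \log{\left(\frac{2401}{65536} \right)}.$$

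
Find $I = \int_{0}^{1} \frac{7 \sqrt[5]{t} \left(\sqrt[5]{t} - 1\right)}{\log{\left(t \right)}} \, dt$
$- \log{\left(\frac{279936}{823543} \right)}$

Introduce a parameter $a$ in the exponent: let $I(a) = \int_{0}^{1} \frac{7 \left(t^{\frac{2}{5}} - t^{a}\right)}{\log{\left(t \right)}} \, dt$.

Since $\dfrac{\partial}{\partial a}\,t^{a} = t^{a} \ln t$, the $\ln t$ in the denominator cancels and
$$\frac{dI}{da} = \int_{0}^{1} -7 t^{a} \, dt = -7 \left[\frac{t^{a+1}}{a+1}\right]_0^1 = - \frac{7}{a + 1}.$$

Integrating with respect to $a$ gives $I(a) = - \log{\left(\frac{78125 \left(a + 1\right)^{7}}{823543} \right)} + C$.

At $a = \frac{2}{5}$ the integrand is identically $0$, so $I(\frac{2}{5}) = 0$. The closed form gives $0$, hence $C = 0$.

Setting $a = \frac{1}{5}$:
$$I = - \log{\left(\frac{279936}{823543} \right)}.$$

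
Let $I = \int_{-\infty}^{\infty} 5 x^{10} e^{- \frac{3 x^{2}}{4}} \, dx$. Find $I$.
$\frac{11200 \sqrt{3} \sqrt{\pi}}{27}$

Start from the elementary integral
$$J(a) = \int_{-\infty}^{\infty} 5 e^{- a x^{2}} \, dx = \frac{5 \sqrt{\pi}}{\sqrt{a}}.$$

Differentiating under the integral sign brings down a factor of $(-x^2)$:
$$\frac{dJ}{da} = \int_{-\infty}^{\infty} - 5 x^{2} e^{- a x^{2}} \, dx = - \frac{5 \sqrt{\pi}}{2 a^{\frac{3}{2}}}.$$

Repeating $5$ times in total — each differentiation brings down another $(-x^2)$ — gives
$$\frac{d^{5}J}{da^{5}} = \int_{-\infty}^{\infty} - 5 x^{10} e^{- a x^{2}} \, dx = - \frac{4725 \sqrt{\pi}}{32 a^{\frac{11}{2}}},$$
and the integrand here is $(-1)^{5}$ times the target integrand, so $I = (-1)^{5}\,\frac{d^{5}J}{da^{5}} = \frac{4725 \sqrt{\pi}}{32 a^{\frac{11}{2}}}$.

Setting $a = \frac{3}{4}$:
$$I = \frac{11200 \sqrt{3} \sqrt{\pi}}{27}.$$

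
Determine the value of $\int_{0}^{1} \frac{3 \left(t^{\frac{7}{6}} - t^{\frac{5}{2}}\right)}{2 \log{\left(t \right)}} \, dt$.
$\log{\left(\frac{13 \sqrt{273}}{441} \right)}$

Consider the one-parameter family: let $I(a) = \int_{0}^{1} \frac{3 \left(- t^{\frac{5}{2}} + t^{a}\right)}{2 \log{\left(t \right)}} \, dt$.

Since $\dfrac{\partial}{\partial a}\,t^{a} = t^{a} \ln t$, the $\ln t$ in the denominator cancels and
$$\frac{dI}{da} = \int_{0}^{1} \frac{3}{2} t^{a} \, dt = \frac{3}{2} \left[\frac{t^{a+1}}{a+1}\right]_0^1 = \frac{3}{2 \left(a + 1\right)}.$$

Integrating with respect to $a$ gives $I(a) = \log{\left(\frac{2 \sqrt{14} \left(a + 1\right)^{\frac{3}{2}}}{49} \right)} + C$.

At $a = \frac{5}{2}$ the integrand is identically $0$, so $I(\frac{5}{2}) = 0$. The closed form gives $0$, hence $C = 0$.

Setting $a = \frac{7}{6}$:
$$I = \log{\left(\frac{13 \sqrt{273}}{441} \right)}.$$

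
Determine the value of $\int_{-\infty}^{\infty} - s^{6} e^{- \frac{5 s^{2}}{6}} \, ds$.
$- \frac{81 \sqrt{30} \sqrt{\pi}}{125}$

Begin with the known integral
$$J(a) = \int_{-\infty}^{\infty} - e^{- a s^{2}} \, ds = - \frac{\sqrt{\pi}}{\sqrt{a}}.$$

Differentiating under the integral sign brings down a factor of $(-s^2)$:
$$\frac{dJ}{da} = \int_{-\infty}^{\infty} s^{2} e^{- a s^{2}} \, ds = \frac{\sqrt{\pi}}{2 a^{\frac{3}{2}}}.$$

Repeating $3$ times in total — each differentiation brings down another $(-s^2)$ — gives
$$\frac{d^{3}J}{da^{3}} = \int_{-\infty}^{\infty} s^{6} e^{- a s^{2}} \, ds = \frac{15 \sqrt{\pi}}{8 a^{\frac{7}{2}}},$$
and the integrand here is $(-1)^{3}$ times the target integrand, so $I = (-1)^{3}\,\frac{d^{3}J}{da^{3}} = - \frac{15 \sqrt{\pi}}{8 a^{\frac{7}{2}}}$.

Setting $a = \frac{5}{6}$:
$$I = - \frac{81 \sqrt{30} \sqrt{\pi}}{125}.$$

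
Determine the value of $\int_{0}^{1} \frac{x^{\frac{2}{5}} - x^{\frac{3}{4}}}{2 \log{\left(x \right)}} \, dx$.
$- \frac{\log{\left(5 \right)}}{2} + \log{\left(2 \right)}$

Replace the exponent $\frac{3}{4}$ by a parameter $a$: let $I(a) = \int_{0}^{1} \frac{x^{\frac{2}{5}} - x^{a}}{2 \log{\left(x \right)}} \, dx$.

Since $\dfrac{\partial}{\partial a}\,x^{a} = x^{a} \ln x$, the $\ln x$ in the denominator cancels and
$$\frac{dI}{da} = \int_{0}^{1} - \frac{1}{2} x^{a} \, dx = - \frac{1}{2} \left[\frac{x^{a+1}}{a+1}\right]_0^1 = - \frac{1}{2 a + 2}.$$

Integrating with respect to $a$ gives $I(a) = - \frac{\log{\left(a + 1 \right)}}{2} - \frac{\log{\left(5 \right)}}{2} + \frac{\log{\left(7 \right)}}{2} + C$.

At $a = \frac{2}{5}$ the integrand is identically $0$, so $I(\frac{2}{5}) = 0$. The closed form gives $0$, hence $C = 0$.

Setting $a = \frac{3}{4}$:
$$I = - \frac{\log{\left(5 \right)}}{2} + \log{\left(2 \right)}.$$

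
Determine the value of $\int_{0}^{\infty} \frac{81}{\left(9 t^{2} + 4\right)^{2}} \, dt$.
$\frac{27 \pi}{32}$

Begin with the known result
$$J(a) = \int_{0}^{\infty} \frac{1}{a^{2} + t^{2}} \, dt = \frac{\pi}{2 a}.$$

Differentiating under the integral sign with respect to $a$,
$$\frac{dJ}{da} = \int_{0}^{\infty} - \frac{2 a}{\left(a^{2} + t^{2}\right)^{2}} \, dt = - \frac{\pi}{2 a^{2}},$$
so $\int_{0}^{\infty} \frac{1}{\left(a^{2} + t^{2}\right)^{2}} \, dt = \frac{\pi}{4 a^{3}}$.

Setting $a = \frac{2}{3}$:
$$I = \frac{27 \pi}{32}.$$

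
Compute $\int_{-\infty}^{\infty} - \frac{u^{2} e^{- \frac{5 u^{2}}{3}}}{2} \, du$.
$- \frac{3 \sqrt{15} \sqrt{\pi}}{100}$

Start from the elementary integral
$$J(a) = \int_{-\infty}^{\infty} - \frac{e^{- a u^{2}}}{2} \, du = - \frac{\sqrt{\pi}}{2 \sqrt{a}}.$$

Differentiating under the integral sign brings down a factor of $(-u^2)$:
$$\frac{dJ}{da} = \int_{-\infty}^{\infty} \frac{u^{2} e^{- a u^{2}}}{2} \, du = \frac{\sqrt{\pi}}{4 a^{\frac{3}{2}}}.$$

The integral on the left is $-I$, so $I = - \frac{\sqrt{\pi}}{4 a^{\frac{3}{2}}}$.

Setting $a = \frac{5}{3}$:
$$I = - \frac{3 \sqrt{15} \sqrt{\pi}}{100}.$$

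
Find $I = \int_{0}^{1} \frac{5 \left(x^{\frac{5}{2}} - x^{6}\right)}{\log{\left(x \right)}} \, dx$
$- \log{\left(32 \right)}$

Consider the one-parameter family: let $I(a) = \int_{0}^{1} \frac{5 \left(x^{\frac{5}{2}} - x^{a}\right)}{\log{\left(x \right)}} \, dx$.

Since $\dfrac{\partial}{\partial a}\,x^{a} = x^{a} \ln x$, the $\ln x$ in the denominator cancels and
$$\frac{dI}{da} = \int_{0}^{1} -5 x^{a} \, dx = -5 \left[\frac{x^{a+1}}{a+1}\right]_0^1 = - \frac{5}{a + 1}.$$

Integrating with respect to $a$ gives $I(a) = - \log{\left(\frac{32 \left(a + 1\right)^{5}}{16807} \right)} + C$.

At $a = \frac{5}{2}$ the integrand is identically $0$, so $I(\frac{5}{2}) = 0$. The closed form gives $0$, hence $C = 0$.

Setting $a = 6$:
$$I = - \log{\left(32 \right)}.$$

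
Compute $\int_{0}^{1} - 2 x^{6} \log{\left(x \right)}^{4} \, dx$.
$- \frac{48}{16807}$

Start from the elementary integral
$$J(a) = \int_{0}^{1} - 2 x^{a} \, dx = - \frac{2}{a + 1}.$$

Differentiating under the integral sign brings down a factor of $\ln x$:
$$\frac{dJ}{da} = \int_{0}^{1} - 2 x^{a} \log{\left(x \right)} \, dx = \frac{2}{\left(a + 1\right)^{2}}.$$

Repeating $4$ times in total — each differentiation brings down another $\ln x$ — gives
$$\frac{d^{4}J}{da^{4}} = \int_{0}^{1} - 2 x^{a} \log{\left(x \right)}^{4} \, dx = - \frac{48}{\left(a + 1\right)^{5}},$$
and the integrand here is exactly the target integrand, so $I = - \frac{48}{\left(a + 1\right)^{5}}$.

Setting $a = 6$:
$$I = - \frac{48}{16807}.$$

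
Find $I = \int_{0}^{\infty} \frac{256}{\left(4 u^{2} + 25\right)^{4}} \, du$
$\frac{4 \pi}{15625}$

Begin with the known result
$$J(a) = \int_{0}^{\infty} \frac{1}{a^{2} + u^{2}} \, du = \frac{\pi}{2 a}.$$

Differentiating under the integral sign with respect to $a$,
$$\frac{dJ}{da} = \int_{0}^{\infty} - \frac{2 a}{\left(a^{2} + u^{2}\right)^{2}} \, du = - \frac{\pi}{2 a^{2}},$$
so $\int_{0}^{\infty} \frac{1}{\left(a^{2} + u^{2}\right)^{2}} \, du = \frac{\pi}{4 a^{3}}$.

Repeating — each differentiation of $1/(u^2+a^2)^j$ produces $-2ja/(u^2+a^2)^{j+1}$ — and dividing through by $-2ja$ at each step yields, after $3$ differentiations in total,
$$\int_{0}^{\infty} \frac{1}{\left(a^{2} + u^{2}\right)^{4}} \, du = \frac{5 \pi}{32 a^{7}}.$$

Setting $a = \frac{5}{2}$:
$$I = \frac{4 \pi}{15625}.$$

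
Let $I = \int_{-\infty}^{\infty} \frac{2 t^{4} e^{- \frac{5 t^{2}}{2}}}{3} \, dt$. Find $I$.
$\frac{2 \sqrt{10} \sqrt{\pi}}{125}$

Begin with the known integral
$$J(a) = \int_{-\infty}^{\infty} \frac{2 e^{- a t^{2}}}{3} \, dt = \frac{2 \sqrt{\pi}}{3 \sqrt{a}}.$$

Differentiating under the integral sign brings down a factor of $(-t^2)$:
$$\frac{dJ}{da} = \int_{-\infty}^{\infty} - \frac{2 t^{2} e^{- a t^{2}}}{3} \, dt = - \frac{\sqrt{\pi}}{3 a^{\frac{3}{2}}}.$$

Repeating twice in total — each differentiation brings down another $(-t^2)$ — gives
$$\frac{d^{2}J}{da^{2}} = \int_{-\infty}^{\infty} \frac{2 t^{4} e^{- a t^{2}}}{3} \, dt = \frac{\sqrt{\pi}}{2 a^{\frac{5}{2}}},$$
and the integrand here is exactly the target integrand, so $I = \frac{\sqrt{\pi}}{2 a^{\frac{5}{2}}}$.

Setting $a = \frac{5}{2}$:
$$I = \frac{2 \sqrt{10} \sqrt{\pi}}{125}.$$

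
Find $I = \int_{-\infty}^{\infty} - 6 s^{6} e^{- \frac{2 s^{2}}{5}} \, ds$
$- \frac{5625 \sqrt{10} \sqrt{\pi}}{64}$

Begin with the known integral
$$J(a) = \int_{-\infty}^{\infty} - 6 e^{- a s^{2}} \, ds = - \frac{6 \sqrt{\pi}}{\sqrt{a}}.$$

Differentiating under the integral sign brings down a factor of $(-s^2)$:
$$\frac{dJ}{da} = \int_{-\infty}^{\infty} 6 s^{2} e^{- a s^{2}} \, ds = \frac{3 \sqrt{\pi}}{a^{\frac{3}{2}}}.$$

Repeating $3$ times in total — each differentiation brings down another $(-s^2)$ — gives
$$\frac{d^{3}J}{da^{3}} = \int_{-\infty}^{\infty} 6 s^{6} e^{- a s^{2}} \, ds = \frac{45 \sqrt{\pi}}{4 a^{\frac{7}{2}}},$$
and the integrand here is $(-1)^{3}$ times the target integrand, so $I = (-1)^{3}\,\frac{d^{3}J}{da^{3}} = - \frac{45 \sqrt{\pi}}{4 a^{\frac{7}{2}}}$.

Setting $a = \frac{2}{5}$:
$$I = - \frac{5625 \sqrt{10} \sqrt{\pi}}{64}.$$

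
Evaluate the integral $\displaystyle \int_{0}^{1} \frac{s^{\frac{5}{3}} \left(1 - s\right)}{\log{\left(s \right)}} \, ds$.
$\log{\left(\frac{8}{11} \right)}$

Consider the one-parameter family: let $I(a) = \int_{0}^{1} \frac{- s^{\frac{8}{3}} + s^{a}}{\log{\left(s \right)}} \, ds$.

Since $\dfrac{\partial}{\partial a}\,s^{a} = s^{a} \ln s$, the $\ln s$ in the denominator cancels and
$$\frac{dI}{da} = \int_{0}^{1} s^{a} \, ds = \left[\frac{s^{a+1}}{a+1}\right]_0^1 = \frac{1}{a + 1}.$$

Integrating with respect to $a$ gives $I(a) = \log{\left(\frac{3 a}{11} + \frac{3}{11} \right)} + C$.

At $a = \frac{8}{3}$ the integrand is identically $0$, so $I(\frac{8}{3}) = 0$. The closed form gives $0$, hence $C = 0$.

Setting $a = \frac{5}{3}$:
$$I = \log{\left(\frac{8}{11} \right)}.$$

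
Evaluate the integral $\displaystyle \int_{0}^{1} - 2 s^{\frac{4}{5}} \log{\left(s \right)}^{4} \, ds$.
$- \frac{50000}{19683}$

Begin with the known integral
$$J(a) = \int_{0}^{1} - 2 s^{a} \, ds = - \frac{2}{a + 1}.$$

Differentiating under the integral sign brings down a factor of $\ln s$:
$$\frac{dJ}{da} = \int_{0}^{1} - 2 s^{a} \log{\left(s \right)} \, ds = \frac{2}{\left(a + 1\right)^{2}}.$$

Repeating $4$ times in total — each differentiation brings down another $\ln s$ — gives
$$\frac{d^{4}J}{da^{4}} = \int_{0}^{1} - 2 s^{a} \log{\left(s \right)}^{4} \, ds = - \frac{48}{\left(a + 1\right)^{5}},$$
and the integrand here is exactly the target integrand, so $I = - \frac{48}{\left(a + 1\right)^{5}}$.

Setting $a = \frac{4}{5}$:
$$I = - \frac{50000}{19683}.$$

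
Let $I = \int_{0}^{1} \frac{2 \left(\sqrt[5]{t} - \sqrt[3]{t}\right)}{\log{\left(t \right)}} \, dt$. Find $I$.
$\log{\left(\frac{81}{100} \right)}$

Introduce a parameter $a$ in the exponent: let $I(a) = \int_{0}^{1} \frac{2 \left(- \sqrt[3]{t} + t^{a}\right)}{\log{\left(t \right)}} \, dt$.

Since $\dfrac{\partial}{\partial a}\,t^{a} = t^{a} \ln t$, the $\ln t$ in the denominator cancels and
$$\frac{dI}{da} = \int_{0}^{1} 2 t^{a} \, dt = 2 \left[\frac{t^{a+1}}{a+1}\right]_0^1 = \frac{2}{a + 1}.$$

Integrating with respect to $a$ gives $I(a) = \log{\left(\frac{9 \left(a + 1\right)^{2}}{16} \right)} + C$.

At $a = \frac{1}{3}$ the integrand is identically $0$, so $I(\frac{1}{3}) = 0$. The closed form gives $0$, hence $C = 0$.

Setting $a = \frac{1}{5}$:
$$I = \log{\left(\frac{81}{100} \right)}.$$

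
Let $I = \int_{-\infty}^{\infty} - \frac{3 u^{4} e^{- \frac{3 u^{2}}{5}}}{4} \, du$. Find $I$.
$- \frac{25 \sqrt{15} \sqrt{\pi}}{48}$

Begin with the known integral
$$J(a) = \int_{-\infty}^{\infty} - \frac{3 e^{- a u^{2}}}{4} \, du = - \frac{3 \sqrt{\pi}}{4 \sqrt{a}}.$$

Differentiating under the integral sign brings down a factor of $(-u^2)$:
$$\frac{dJ}{da} = \int_{-\infty}^{\infty} \frac{3 u^{2} e^{- a u^{2}}}{4} \, du = \frac{3 \sqrt{\pi}}{8 a^{\frac{3}{2}}}.$$

Repeating twice in total — each differentiation brings down another $(-u^2)$ — gives
$$\frac{d^{2}J}{da^{2}} = \int_{-\infty}^{\infty} - \frac{3 u^{4} e^{- a u^{2}}}{4} \, du = - \frac{9 \sqrt{\pi}}{16 a^{\frac{5}{2}}},$$
and the integrand here is exactly the target integrand, so $I = - \frac{9 \sqrt{\pi}}{16 a^{\frac{5}{2}}}$.

Setting $a = \frac{3}{5}$:
$$I = - \frac{25 \sqrt{15} \sqrt{\pi}}{48}.$$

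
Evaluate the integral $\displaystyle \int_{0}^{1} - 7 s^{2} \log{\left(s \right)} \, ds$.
$\frac{7}{9}$

Consider the simpler parametrised integral
$$J(a) = \int_{0}^{1} - 7 s^{a} \, ds = - \frac{7}{a + 1}.$$

Differentiating under the integral sign brings down a factor of $\ln s$:
$$\frac{dJ}{da} = \int_{0}^{1} - 7 s^{a} \log{\left(s \right)} \, ds = \frac{7}{\left(a + 1\right)^{2}}.$$

The integral on the left is $I$, so $I = \frac{7}{\left(a + 1\right)^{2}}$.

Setting $a = 2$:
$$I = \frac{7}{9}.$$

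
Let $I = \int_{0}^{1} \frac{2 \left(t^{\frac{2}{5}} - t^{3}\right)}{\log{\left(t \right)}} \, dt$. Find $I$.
$- \log{\left(\frac{400}{49} \right)}$

Consider the one-parameter family: let $I(a) = \int_{0}^{1} \frac{2 \left(t^{\frac{2}{5}} - t^{a}\right)}{\log{\left(t \right)}} \, dt$.

Since $\dfrac{\partial}{\partial a}\,t^{a} = t^{a} \ln t$, the $\ln t$ in the denominator cancels and
$$\frac{dI}{da} = \int_{0}^{1} -2 t^{a} \, dt = -2 \left[\frac{t^{a+1}}{a+1}\right]_0^1 = - \frac{2}{a + 1}.$$

Integrating with respect to $a$ gives $I(a) = - \log{\left(\frac{25 \left(a + 1\right)^{2}}{49} \right)} + C$.

At $a = \frac{2}{5}$ the integrand is identically $0$, so $I(\frac{2}{5}) = 0$. The closed form gives $0$, hence $C = 0$.

Setting $a = 3$:
$$I = - \log{\left(\frac{400}{49} \right)}.$$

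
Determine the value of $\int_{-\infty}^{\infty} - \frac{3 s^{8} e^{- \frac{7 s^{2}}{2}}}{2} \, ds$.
$- \frac{45 \sqrt{14} \sqrt{\pi}}{4802}$

Begin with the known integral
$$J(a) = \int_{-\infty}^{\infty} - \frac{3 e^{- a s^{2}}}{2} \, ds = - \frac{3 \sqrt{\pi}}{2 \sqrt{a}}.$$

Differentiating under the integral sign brings down a factor of $(-s^2)$:
$$\frac{dJ}{da} = \int_{-\infty}^{\infty} \frac{3 s^{2} e^{- a s^{2}}}{2} \, ds = \frac{3 \sqrt{\pi}}{4 a^{\frac{3}{2}}}.$$

Repeating $4$ times in total — each differentiation brings down another $(-s^2)$ — gives
$$\frac{d^{4}J}{da^{4}} = \int_{-\infty}^{\infty} - \frac{3 s^{8} e^{- a s^{2}}}{2} \, ds = - \frac{315 \sqrt{\pi}}{32 a^{\frac{9}{2}}},$$
and the integrand here is exactly the target integrand, so $I = - \frac{315 \sqrt{\pi}}{32 a^{\frac{9}{2}}}$.

Setting $a = \frac{7}{2}$:
$$I = - \frac{45 \sqrt{14} \sqrt{\pi}}{4802}.$$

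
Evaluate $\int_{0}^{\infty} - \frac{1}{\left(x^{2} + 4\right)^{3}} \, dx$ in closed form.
$- \frac{3 \pi}{512}$

Recall the elementary integral
$$J(a) = \int_{0}^{\infty} - \frac{1}{a^{2} + x^{2}} \, dx = - \frac{\pi}{2 a}.$$

Differentiating under the integral sign with respect to $a$,
$$\frac{dJ}{da} = \int_{0}^{\infty} \frac{2 a}{\left(a^{2} + x^{2}\right)^{2}} \, dx = \frac{\pi}{2 a^{2}},$$
so $\int_{0}^{\infty} - \frac{1}{\left(a^{2} + x^{2}\right)^{2}} \, dx = - \frac{\pi}{4 a^{3}}$.

Repeating — each differentiation of $1/(x^2+a^2)^j$ produces $-2ja/(x^2+a^2)^{j+1}$ — and dividing through by $-2ja$ at each step yields, after $2$ differentiations in total,
$$\int_{0}^{\infty} - \frac{1}{\left(a^{2} + x^{2}\right)^{3}} \, dx = - \frac{3 \pi}{16 a^{5}}.$$

Setting $a = 2$:
$$I = - \frac{3 \pi}{512}.$$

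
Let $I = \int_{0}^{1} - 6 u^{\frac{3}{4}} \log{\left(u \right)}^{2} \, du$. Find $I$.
$- \frac{768}{343}$

Begin with the known integral
$$J(a) = \int_{0}^{1} - 6 u^{a} \, du = - \frac{6}{a + 1}.$$

Differentiating under the integral sign brings down a factor of $\ln u$:
$$\frac{dJ}{da} = \int_{0}^{1} - 6 u^{a} \log{\left(u \right)} \, du = \frac{6}{\left(a + 1\right)^{2}}.$$

Repeating twice in total — each differentiation brings down another $\ln u$ — gives
$$\frac{d^{2}J}{da^{2}} = \int_{0}^{1} - 6 u^{a} \log{\left(u \right)}^{2} \, du = - \frac{12}{\left(a + 1\right)^{3}},$$
and the integrand here is exactly the target integrand, so $I = - \frac{12}{\left(a + 1\right)^{3}}$.

Setting $a = \frac{3}{4}$:
$$I = - \frac{768}{343}.$$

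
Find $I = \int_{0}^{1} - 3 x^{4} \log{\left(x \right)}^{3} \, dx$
$\frac{18}{625}$

Begin with the known integral
$$J(a) = \int_{0}^{1} - 3 x^{a} \, dx = - \frac{3}{a + 1}.$$

Differentiating under the integral sign brings down a factor of $\ln x$:
$$\frac{dJ}{da} = \int_{0}^{1} - 3 x^{a} \log{\left(x \right)} \, dx = \frac{3}{\left(a + 1\right)^{2}}.$$

Repeating $3$ times in total — each differentiation brings down another $\ln x$ — gives
$$\frac{d^{3}J}{da^{3}} = \int_{0}^{1} - 3 x^{a} \log{\left(x \right)}^{3} \, dx = \frac{18}{\left(a + 1\right)^{4}},$$
and the integrand here is exactly the target integrand, so $I = \frac{18}{\left(a + 1\right)^{4}}$.

Setting $a = 4$:
$$I = \frac{18}{625}.$$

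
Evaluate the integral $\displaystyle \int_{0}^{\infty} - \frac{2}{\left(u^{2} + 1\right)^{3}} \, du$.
$- \frac{3 \pi}{8}$

Recall the elementary integral
$$J(a) = \int_{0}^{\infty} - \frac{2}{a^{2} + u^{2}} \, du = - \frac{\pi}{a}.$$

Differentiating under the integral sign with respect to $a$,
$$\frac{dJ}{da} = \int_{0}^{\infty} \frac{4 a}{\left(a^{2} + u^{2}\right)^{2}} \, du = \frac{\pi}{a^{2}},$$
so $\int_{0}^{\infty} - \frac{2}{\left(a^{2} + u^{2}\right)^{2}} \, du = - \frac{\pi}{2 a^{3}}$.

Repeating — each differentiation of $1/(u^2+a^2)^j$ produces $-2ja/(u^2+a^2)^{j+1}$ — and dividing through by $-2ja$ at each step yields, after $2$ differentiations in total,
$$\int_{0}^{\infty} - \frac{2}{\left(a^{2} + u^{2}\right)^{3}} \, du = - \frac{3 \pi}{8 a^{5}}.$$

Setting $a = 1$:
$$I = - \frac{3 \pi}{8}.$$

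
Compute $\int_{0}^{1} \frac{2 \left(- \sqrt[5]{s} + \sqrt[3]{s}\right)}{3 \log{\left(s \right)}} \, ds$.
$\log{\left(\frac{30^{\frac{2}{3}}}{9} \right)}$

Replace the exponent $\frac{1}{3}$ by a parameter $a$: let $I(a) = \int_{0}^{1} \frac{2 \left(- \sqrt[5]{s} + s^{a}\right)}{3 \log{\left(s \right)}} \, ds$.

Since $\dfrac{\partial}{\partial a}\,s^{a} = s^{a} \ln s$, the $\ln s$ in the denominator cancels and
$$\frac{dI}{da} = \int_{0}^{1} \frac{2}{3} s^{a} \, ds = \frac{2}{3} \left[\frac{s^{a+1}}{a+1}\right]_0^1 = \frac{2}{3 \left(a + 1\right)}.$$

Integrating with respect to $a$ gives $I(a) = \log{\left(\frac{5^{\frac{2}{3}} \sqrt[3]{6} \left(a + 1\right)^{\frac{2}{3}}}{6} \right)} + C$.

At $a = \frac{1}{5}$ the integrand is identically $0$, so $I(\frac{1}{5}) = 0$. The closed form gives $0$, hence $C = 0$.

Setting $a = \frac{1}{3}$:
$$I = \log{\left(\frac{30^{\frac{2}{3}}}{9} \right)}.$$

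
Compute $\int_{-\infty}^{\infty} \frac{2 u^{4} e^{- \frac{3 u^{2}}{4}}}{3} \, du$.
$\frac{16 \sqrt{3} \sqrt{\pi}}{27}$

Start from the elementary integral
$$J(a) = \int_{-\infty}^{\infty} \frac{2 e^{- a u^{2}}}{3} \, du = \frac{2 \sqrt{\pi}}{3 \sqrt{a}}.$$

Differentiating under the integral sign brings down a factor of $(-u^2)$:
$$\frac{dJ}{da} = \int_{-\infty}^{\infty} - \frac{2 u^{2} e^{- a u^{2}}}{3} \, du = - \frac{\sqrt{\pi}}{3 a^{\frac{3}{2}}}.$$

Repeating twice in total — each differentiation brings down another $(-u^2)$ — gives
$$\frac{d^{2}J}{da^{2}} = \int_{-\infty}^{\infty} \frac{2 u^{4} e^{- a u^{2}}}{3} \, du = \frac{\sqrt{\pi}}{2 a^{\frac{5}{2}}},$$
and the integrand here is exactly the target integrand, so $I = \frac{\sqrt{\pi}}{2 a^{\frac{5}{2}}}$.

Setting $a = \frac{3}{4}$:
$$I = \frac{16 \sqrt{3} \sqrt{\pi}}{27}.$$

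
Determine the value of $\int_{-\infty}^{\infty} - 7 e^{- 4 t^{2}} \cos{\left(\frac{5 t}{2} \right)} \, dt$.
$- \frac{7 \sqrt{\pi}}{2 e^{\frac{25}{64}}}$

Treat the cosine frequency as a parameter and define $I(b) = \int_{-\infty}^{\infty} - 7 e^{- 4 t^{2}} \cos{\left(b t \right)} \, dt$.

Differentiating under the integral sign,
$$I'(b) = \int_{-\infty}^{\infty} 7 t e^{- 4 t^{2}} \sin{\left(b t \right)} \, dt.$$

Integrate $\int_{-\infty}^{\infty} t \sin(b t)\, e^{- 4 t^{2}}\, dt$ by parts with $u = \sin(b t)$ and $dv = t\, e^{- 4 t^{2}}\, dt$, giving $v = - \frac{e^{- 4 t^{2}}}{8}$. The boundary term vanishes and
$$\int_{-\infty}^{\infty} t \sin(b t)\, e^{- 4 t^{2}}\, dt = \frac{b}{8} \int_{-\infty}^{\infty} \cos(b t)\, e^{- 4 t^{2}}\, dt,$$
so $I'(b) = - \frac{b}{8}\, I(b)$.

This is a separable first-order ODE; solving with the initial condition $I(0) = \int_{-\infty}^{\infty} - 7 e^{- 4 t^{2}}\,dt = - \frac{7 \sqrt{\pi}}{2}$ gives
$$I(b) = - \frac{7 \sqrt{\pi} e^{- \frac{b^{2}}{16}}}{2}.$$

Setting $b = \frac{5}{2}$:
$$I = - \frac{7 \sqrt{\pi}}{2 e^{\frac{25}{64}}}.$$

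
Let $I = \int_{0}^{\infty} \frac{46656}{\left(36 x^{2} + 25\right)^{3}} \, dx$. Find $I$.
$\frac{1458 \pi}{3125}$

Begin with the known result
$$J(a) = \int_{0}^{\infty} \frac{1}{a^{2} + x^{2}} \, dx = \frac{\pi}{2 a}.$$

Differentiating under the integral sign with respect to $a$,
$$\frac{dJ}{da} = \int_{0}^{\infty} - \frac{2 a}{\left(a^{2} + x^{2}\right)^{2}} \, dx = - \frac{\pi}{2 a^{2}},$$
so $\int_{0}^{\infty} \frac{1}{\left(a^{2} + x^{2}\right)^{2}} \, dx = \frac{\pi}{4 a^{3}}$.

Repeating — each differentiation of $1/(x^2+a^2)^j$ produces $-2ja/(x^2+a^2)^{j+1}$ — and dividing through by $-2ja$ at each step yields, after $2$ differentiations in total,
$$\int_{0}^{\infty} \frac{1}{\left(a^{2} + x^{2}\right)^{3}} \, dx = \frac{3 \pi}{16 a^{5}}.$$

Setting $a = \frac{5}{6}$:
$$I = \frac{1458 \pi}{3125}.$$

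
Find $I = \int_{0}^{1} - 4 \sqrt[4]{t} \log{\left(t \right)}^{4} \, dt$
$- \frac{98304}{3125}$

Begin with the known integral
$$J(a) = \int_{0}^{1} - 4 t^{a} \, dt = - \frac{4}{a + 1}.$$

Differentiating under the integral sign brings down a factor of $\ln t$:
$$\frac{dJ}{da} = \int_{0}^{1} - 4 t^{a} \log{\left(t \right)} \, dt = \frac{4}{\left(a + 1\right)^{2}}.$$

Repeating $4$ times in total — each differentiation brings down another $\ln t$ — gives
$$\frac{d^{4}J}{da^{4}} = \int_{0}^{1} - 4 t^{a} \log{\left(t \right)}^{4} \, dt = - \frac{96}{\left(a + 1\right)^{5}},$$
and the integrand here is exactly the target integrand, so $I = - \frac{96}{\left(a + 1\right)^{5}}$.

Setting $a = \frac{1}{4}$:
$$I = - \frac{98304}{3125}.$$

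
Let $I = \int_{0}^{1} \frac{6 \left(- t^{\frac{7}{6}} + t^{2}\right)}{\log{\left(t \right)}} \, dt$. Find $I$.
$\log{\left(\frac{34012224}{4826809} \right)}$

Replace the exponent $2$ by a parameter $a$: let $I(a) = \int_{0}^{1} \frac{6 \left(- t^{\frac{7}{6}} + t^{a}\right)}{\log{\left(t \right)}} \, dt$.

Since $\dfrac{\partial}{\partial a}\,t^{a} = t^{a} \ln t$, the $\ln t$ in the denominator cancels and
$$\frac{dI}{da} = \int_{0}^{1} 6 t^{a} \, dt = 6 \left[\frac{t^{a+1}}{a+1}\right]_0^1 = \frac{6}{a + 1}.$$

Integrating with respect to $a$ gives $I(a) = \log{\left(\frac{46656 \left(a + 1\right)^{6}}{4826809} \right)} + C$.

At $a = \frac{7}{6}$ the integrand is identically $0$, so $I(\frac{7}{6}) = 0$. The closed form gives $0$, hence $C = 0$.

Setting $a = 2$:
$$I = \log{\left(\frac{34012224}{4826809} \right)}.$$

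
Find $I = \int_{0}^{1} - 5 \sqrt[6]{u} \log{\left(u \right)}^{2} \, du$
$- \frac{2160}{343}$

Begin with the known integral
$$J(a) = \int_{0}^{1} - 5 u^{a} \, du = - \frac{5}{a + 1}.$$

Differentiating under the integral sign brings down a factor of $\ln u$:
$$\frac{dJ}{da} = \int_{0}^{1} - 5 u^{a} \log{\left(u \right)} \, du = \frac{5}{\left(a + 1\right)^{2}}.$$

Repeating twice in total — each differentiation brings down another $\ln u$ — gives
$$\frac{d^{2}J}{da^{2}} = \int_{0}^{1} - 5 u^{a} \log{\left(u \right)}^{2} \, du = - \frac{10}{\left(a + 1\right)^{3}},$$
and the integrand here is exactly the target integrand, so $I = - \frac{10}{\left(a + 1\right)^{3}}$.

Setting $a = \frac{1}{6}$:
$$I = - \frac{2160}{343}.$$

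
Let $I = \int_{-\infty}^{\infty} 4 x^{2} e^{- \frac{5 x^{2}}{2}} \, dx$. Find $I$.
$\frac{4 \sqrt{10} \sqrt{\pi}}{25}$

Consider the simpler parametrised integral
$$J(a) = \int_{-\infty}^{\infty} 4 e^{- a x^{2}} \, dx = \frac{4 \sqrt{\pi}}{\sqrt{a}}.$$

Differentiating under the integral sign brings down a factor of $(-x^2)$:
$$\frac{dJ}{da} = \int_{-\infty}^{\infty} - 4 x^{2} e^{- a x^{2}} \, dx = - \frac{2 \sqrt{\pi}}{a^{\frac{3}{2}}}.$$

The integral on the left is $-I$, so $I = \frac{2 \sqrt{\pi}}{a^{\frac{3}{2}}}$.

Setting $a = \frac{5}{2}$:
$$I = \frac{4 \sqrt{10} \sqrt{\pi}}{25}.$$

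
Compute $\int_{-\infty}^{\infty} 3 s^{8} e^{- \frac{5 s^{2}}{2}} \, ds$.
$\frac{63 \sqrt{10} \sqrt{\pi}}{625}$

Begin with the known integral
$$J(a) = \int_{-\infty}^{\infty} 3 e^{- a s^{2}} \, ds = \frac{3 \sqrt{\pi}}{\sqrt{a}}.$$

Differentiating under the integral sign brings down a factor of $(-s^2)$:
$$\frac{dJ}{da} = \int_{-\infty}^{\infty} - 3 s^{2} e^{- a s^{2}} \, ds = - \frac{3 \sqrt{\pi}}{2 a^{\frac{3}{2}}}.$$

Repeating $4$ times in total — each differentiation brings down another $(-s^2)$ — gives
$$\frac{d^{4}J}{da^{4}} = \int_{-\infty}^{\infty} 3 s^{8} e^{- a s^{2}} \, ds = \frac{315 \sqrt{\pi}}{16 a^{\frac{9}{2}}},$$
and the integrand here is exactly the target integrand, so $I = \frac{315 \sqrt{\pi}}{16 a^{\frac{9}{2}}}$.

Setting $a = \frac{5}{2}$:
$$I = \frac{63 \sqrt{10} \sqrt{\pi}}{625}.$$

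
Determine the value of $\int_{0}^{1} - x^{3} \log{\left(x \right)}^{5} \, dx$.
$\frac{15}{512}$

Start from the elementary integral
$$J(a) = \int_{0}^{1} - x^{a} \, dx = - \frac{1}{a + 1}.$$

Differentiating under the integral sign brings down a factor of $\ln x$:
$$\frac{dJ}{da} = \int_{0}^{1} - x^{a} \log{\left(x \right)} \, dx = \frac{1}{\left(a + 1\right)^{2}}.$$

Repeating $5$ times in total — each differentiation brings down another $\ln x$ — gives
$$\frac{d^{5}J}{da^{5}} = \int_{0}^{1} - x^{a} \log{\left(x \right)}^{5} \, dx = \frac{120}{\left(a + 1\right)^{6}},$$
and the integrand here is exactly the target integrand, so $I = \frac{120}{\left(a + 1\right)^{6}}$.

Setting $a = 3$:
$$I = \frac{15}{512}.$$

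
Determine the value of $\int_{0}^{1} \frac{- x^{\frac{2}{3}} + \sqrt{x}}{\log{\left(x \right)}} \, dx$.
$\log{\left(\frac{9}{10} \right)}$

Replace the exponent $\frac{1}{2}$ by a parameter $a$: let $I(a) = \int_{0}^{1} \frac{- x^{\frac{2}{3}} + x^{a}}{\log{\left(x \right)}} \, dx$.

Since $\dfrac{\partial}{\partial a}\,x^{a} = x^{a} \ln x$, the $\ln x$ in the denominator cancels and
$$\frac{dI}{da} = \int_{0}^{1} x^{a} \, dx = \left[\frac{x^{a+1}}{a+1}\right]_0^1 = \frac{1}{a + 1}.$$

Integrating with respect to $a$ gives $I(a) = \log{\left(\frac{3 a}{5} + \frac{3}{5} \right)} + C$.

At $a = \frac{2}{3}$ the integrand is identically $0$, so $I(\frac{2}{3}) = 0$. The closed form gives $0$, hence $C = 0$.

Setting $a = \frac{1}{2}$:
$$I = \log{\left(\frac{9}{10} \right)}.$$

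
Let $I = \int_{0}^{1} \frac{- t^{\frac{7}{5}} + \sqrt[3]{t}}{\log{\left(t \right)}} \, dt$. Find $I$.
$\log{\left(\frac{5}{9} \right)}$

Replace the exponent $\frac{1}{3}$ by a parameter $a$: let $I(a) = \int_{0}^{1} \frac{- t^{\frac{7}{5}} + t^{a}}{\log{\left(t \right)}} \, dt$.

Since $\dfrac{\partial}{\partial a}\,t^{a} = t^{a} \ln t$, the $\ln t$ in the denominator cancels and
$$\frac{dI}{da} = \int_{0}^{1} t^{a} \, dt = \left[\frac{t^{a+1}}{a+1}\right]_0^1 = \frac{1}{a + 1}.$$

Integrating with respect to $a$ gives $I(a) = \log{\left(\frac{5 a}{12} + \frac{5}{12} \right)} + C$.

At $a = \frac{7}{5}$ the integrand is identically $0$, so $I(\frac{7}{5}) = 0$. The closed form gives $0$, hence $C = 0$.

Setting $a = \frac{1}{3}$:
$$I = \log{\left(\frac{5}{9} \right)}.$$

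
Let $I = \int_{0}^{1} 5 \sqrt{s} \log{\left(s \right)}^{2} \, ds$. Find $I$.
$\frac{80}{27}$

Begin with the known integral
$$J(a) = \int_{0}^{1} 5 s^{a} \, ds = \frac{5}{a + 1}.$$

Differentiating under the integral sign brings down a factor of $\ln s$:
$$\frac{dJ}{da} = \int_{0}^{1} 5 s^{a} \log{\left(s \right)} \, ds = - \frac{5}{\left(a + 1\right)^{2}}.$$

Repeating twice in total — each differentiation brings down another $\ln s$ — gives
$$\frac{d^{2}J}{da^{2}} = \int_{0}^{1} 5 s^{a} \log{\left(s \right)}^{2} \, ds = \frac{10}{\left(a + 1\right)^{3}},$$
and the integrand here is exactly the target integrand, so $I = \frac{10}{\left(a + 1\right)^{3}}$.

Setting $a = \frac{1}{2}$:
$$I = \frac{80}{27}.$$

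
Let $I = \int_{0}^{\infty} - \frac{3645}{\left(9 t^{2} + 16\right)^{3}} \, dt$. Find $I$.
$- \frac{3645 \pi}{16384}$

Recall the elementary integral
$$J(a) = \int_{0}^{\infty} - \frac{5}{a^{2} + t^{2}} \, dt = - \frac{5 \pi}{2 a}.$$

Differentiating under the integral sign with respect to $a$,
$$\frac{dJ}{da} = \int_{0}^{\infty} \frac{10 a}{\left(a^{2} + t^{2}\right)^{2}} \, dt = \frac{5 \pi}{2 a^{2}},$$
so $\int_{0}^{\infty} - \frac{5}{\left(a^{2} + t^{2}\right)^{2}} \, dt = - \frac{5 \pi}{4 a^{3}}$.

Repeating — each differentiation of $1/(t^2+a^2)^j$ produces $-2ja/(t^2+a^2)^{j+1}$ — and dividing through by $-2ja$ at each step yields, after $2$ differentiations in total,
$$\int_{0}^{\infty} - \frac{5}{\left(a^{2} + t^{2}\right)^{3}} \, dt = - \frac{15 \pi}{16 a^{5}}.$$

Setting $a = \frac{4}{3}$:
$$I = - \frac{3645 \pi}{16384}.$$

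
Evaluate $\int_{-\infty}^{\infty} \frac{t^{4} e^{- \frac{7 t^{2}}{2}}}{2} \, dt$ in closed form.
$\frac{3 \sqrt{14} \sqrt{\pi}}{686}$

Consider the simpler parametrised integral
$$J(a) = \int_{-\infty}^{\infty} \frac{e^{- a t^{2}}}{2} \, dt = \frac{\sqrt{\pi}}{2 \sqrt{a}}.$$

Differentiating under the integral sign brings down a factor of $(-t^2)$:
$$\frac{dJ}{da} = \int_{-\infty}^{\infty} - \frac{t^{2} e^{- a t^{2}}}{2} \, dt = - \frac{\sqrt{\pi}}{4 a^{\frac{3}{2}}}.$$

Repeating twice in total — each differentiation brings down another $(-t^2)$ — gives
$$\frac{d^{2}J}{da^{2}} = \int_{-\infty}^{\infty} \frac{t^{4} e^{- a t^{2}}}{2} \, dt = \frac{3 \sqrt{\pi}}{8 a^{\frac{5}{2}}},$$
and the integrand here is exactly the target integrand, so $I = \frac{3 \sqrt{\pi}}{8 a^{\frac{5}{2}}}$.

Setting $a = \frac{7}{2}$:
$$I = \frac{3 \sqrt{14} \sqrt{\pi}}{686}.$$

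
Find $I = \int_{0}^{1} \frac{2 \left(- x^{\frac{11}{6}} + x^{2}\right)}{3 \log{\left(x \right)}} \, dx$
$\log{\left(\frac{3 \sqrt[3]{204}}{17} \right)}$

Consider the one-parameter family: let $I(a) = \int_{0}^{1} \frac{2 \left(- x^{\frac{11}{6}} + x^{a}\right)}{3 \log{\left(x \right)}} \, dx$.

Since $\dfrac{\partial}{\partial a}\,x^{a} = x^{a} \ln x$, the $\ln x$ in the denominator cancels and
$$\frac{dI}{da} = \int_{0}^{1} \frac{2}{3} x^{a} \, dx = \frac{2}{3} \left[\frac{x^{a+1}}{a+1}\right]_0^1 = \frac{2}{3 \left(a + 1\right)}.$$

Integrating with respect to $a$ gives $I(a) = \log{\left(\frac{\sqrt[3]{17} \cdot 6^{\frac{2}{3}} \left(a + 1\right)^{\frac{2}{3}}}{17} \right)} + C$.

At $a = \frac{11}{6}$ the integrand is identically $0$, so $I(\frac{11}{6}) = 0$. The closed form gives $0$, hence $C = 0$.

Setting $a = 2$:
$$I = \log{\left(\frac{3 \sqrt[3]{204}}{17} \right)}.$$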